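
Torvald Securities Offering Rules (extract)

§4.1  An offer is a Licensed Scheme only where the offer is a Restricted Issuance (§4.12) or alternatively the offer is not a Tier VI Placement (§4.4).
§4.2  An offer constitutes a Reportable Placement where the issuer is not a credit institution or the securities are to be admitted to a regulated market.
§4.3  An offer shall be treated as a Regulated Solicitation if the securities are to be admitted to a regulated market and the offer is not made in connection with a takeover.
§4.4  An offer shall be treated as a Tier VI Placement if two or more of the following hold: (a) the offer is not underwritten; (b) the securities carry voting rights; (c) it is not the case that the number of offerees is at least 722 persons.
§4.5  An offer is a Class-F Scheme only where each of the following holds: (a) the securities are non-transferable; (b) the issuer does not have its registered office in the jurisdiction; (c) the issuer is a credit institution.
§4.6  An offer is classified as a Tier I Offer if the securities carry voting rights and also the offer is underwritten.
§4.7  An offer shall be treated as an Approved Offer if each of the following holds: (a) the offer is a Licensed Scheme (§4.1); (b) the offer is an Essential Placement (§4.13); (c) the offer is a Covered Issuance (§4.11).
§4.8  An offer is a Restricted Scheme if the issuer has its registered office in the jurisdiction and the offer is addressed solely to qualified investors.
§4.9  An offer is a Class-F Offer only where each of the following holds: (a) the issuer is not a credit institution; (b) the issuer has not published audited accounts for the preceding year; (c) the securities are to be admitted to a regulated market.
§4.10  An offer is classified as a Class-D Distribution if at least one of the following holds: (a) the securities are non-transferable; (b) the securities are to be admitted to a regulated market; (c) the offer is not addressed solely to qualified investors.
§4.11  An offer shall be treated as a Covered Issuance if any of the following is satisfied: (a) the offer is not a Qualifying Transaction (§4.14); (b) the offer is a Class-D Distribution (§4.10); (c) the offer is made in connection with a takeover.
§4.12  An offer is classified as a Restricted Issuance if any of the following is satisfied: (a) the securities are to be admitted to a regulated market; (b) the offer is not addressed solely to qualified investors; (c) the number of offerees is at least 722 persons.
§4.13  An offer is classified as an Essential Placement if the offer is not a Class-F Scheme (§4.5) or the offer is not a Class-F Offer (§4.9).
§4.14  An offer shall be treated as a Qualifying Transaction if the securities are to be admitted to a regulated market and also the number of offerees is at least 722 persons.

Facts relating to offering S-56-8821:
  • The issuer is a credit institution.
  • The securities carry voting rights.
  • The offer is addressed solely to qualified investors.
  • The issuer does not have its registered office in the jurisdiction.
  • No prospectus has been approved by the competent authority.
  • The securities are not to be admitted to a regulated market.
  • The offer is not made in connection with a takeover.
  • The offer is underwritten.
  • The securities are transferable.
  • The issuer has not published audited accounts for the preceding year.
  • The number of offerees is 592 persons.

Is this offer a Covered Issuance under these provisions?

Yes

Under §4.14: the securities are to be admitted to a regulated market? no; and number of offerees: 592 persons ≥ 722 persons? no. So the offer is not a Qualifying Transaction.
Under §4.10: the securities are non-transferable? no; or the securities are to be admitted to a regulated market? no; or the offer is not addressed solely to qualified investors? no. So the offer is not a Class-D Distribution.
Under §4.11: not a Qualifying Transaction (§4.14)? yes; or Class-D Distribution (§4.10)? no; or the offer is made in connection with a takeover? no. So the offer is a Covered Issuance.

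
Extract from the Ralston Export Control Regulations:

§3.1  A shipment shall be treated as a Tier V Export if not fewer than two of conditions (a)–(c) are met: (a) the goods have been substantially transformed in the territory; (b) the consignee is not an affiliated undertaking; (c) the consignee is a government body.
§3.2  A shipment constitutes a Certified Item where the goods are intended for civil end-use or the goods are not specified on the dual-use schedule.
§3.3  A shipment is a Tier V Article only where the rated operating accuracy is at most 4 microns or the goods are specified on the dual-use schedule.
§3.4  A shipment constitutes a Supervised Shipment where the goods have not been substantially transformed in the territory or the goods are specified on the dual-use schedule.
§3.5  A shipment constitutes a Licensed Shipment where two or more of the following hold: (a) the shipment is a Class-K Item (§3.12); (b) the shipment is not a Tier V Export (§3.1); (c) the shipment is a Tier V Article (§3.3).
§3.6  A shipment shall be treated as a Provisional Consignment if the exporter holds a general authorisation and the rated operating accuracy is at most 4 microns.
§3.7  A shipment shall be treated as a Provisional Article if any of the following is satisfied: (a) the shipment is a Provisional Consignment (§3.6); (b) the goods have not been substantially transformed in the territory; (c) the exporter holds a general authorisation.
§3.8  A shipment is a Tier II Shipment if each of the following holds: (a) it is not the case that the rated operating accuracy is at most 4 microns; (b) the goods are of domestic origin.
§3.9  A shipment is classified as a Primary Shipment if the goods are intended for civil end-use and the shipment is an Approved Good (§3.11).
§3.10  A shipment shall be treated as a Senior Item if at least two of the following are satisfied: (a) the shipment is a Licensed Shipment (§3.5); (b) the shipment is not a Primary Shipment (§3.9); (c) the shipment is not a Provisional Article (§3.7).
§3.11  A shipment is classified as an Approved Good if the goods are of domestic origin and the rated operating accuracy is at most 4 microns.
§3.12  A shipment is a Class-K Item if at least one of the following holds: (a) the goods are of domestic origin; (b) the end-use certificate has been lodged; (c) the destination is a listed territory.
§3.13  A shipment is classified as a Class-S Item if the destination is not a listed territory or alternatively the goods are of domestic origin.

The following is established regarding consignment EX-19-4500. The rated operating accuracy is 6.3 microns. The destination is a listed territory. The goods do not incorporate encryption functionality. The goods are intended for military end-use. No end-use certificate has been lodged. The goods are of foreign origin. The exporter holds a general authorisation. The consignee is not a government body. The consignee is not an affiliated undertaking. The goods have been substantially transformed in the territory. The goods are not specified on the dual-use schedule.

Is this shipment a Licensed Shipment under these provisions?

No

Under §3.12: the goods are of domestic origin? no; or the end-use certificate has been lodged? no; or the destination is a listed territory? yes. So the shipment is a Class-K Item.
Under §3.1: the goods have been substantially transformed in the territory? yes; the consignee is not an affiliated undertaking? yes; the consignee is a government body? no — 2 of 3 hold (need ≥2) → satisfied.
Under §3.3: rated operating accuracy: 6.3 microns ≤ 4 microns? no; or the goods are specified on the dual-use schedule? no. So the shipment is not a Tier V Article.
Under §3.5: Class-K Item (§3.12)? yes; not a Tier V Export (§3.1)? no; Tier V Article (§3.3)? no — 1 of 3 hold (need ≥2) → not satisfied.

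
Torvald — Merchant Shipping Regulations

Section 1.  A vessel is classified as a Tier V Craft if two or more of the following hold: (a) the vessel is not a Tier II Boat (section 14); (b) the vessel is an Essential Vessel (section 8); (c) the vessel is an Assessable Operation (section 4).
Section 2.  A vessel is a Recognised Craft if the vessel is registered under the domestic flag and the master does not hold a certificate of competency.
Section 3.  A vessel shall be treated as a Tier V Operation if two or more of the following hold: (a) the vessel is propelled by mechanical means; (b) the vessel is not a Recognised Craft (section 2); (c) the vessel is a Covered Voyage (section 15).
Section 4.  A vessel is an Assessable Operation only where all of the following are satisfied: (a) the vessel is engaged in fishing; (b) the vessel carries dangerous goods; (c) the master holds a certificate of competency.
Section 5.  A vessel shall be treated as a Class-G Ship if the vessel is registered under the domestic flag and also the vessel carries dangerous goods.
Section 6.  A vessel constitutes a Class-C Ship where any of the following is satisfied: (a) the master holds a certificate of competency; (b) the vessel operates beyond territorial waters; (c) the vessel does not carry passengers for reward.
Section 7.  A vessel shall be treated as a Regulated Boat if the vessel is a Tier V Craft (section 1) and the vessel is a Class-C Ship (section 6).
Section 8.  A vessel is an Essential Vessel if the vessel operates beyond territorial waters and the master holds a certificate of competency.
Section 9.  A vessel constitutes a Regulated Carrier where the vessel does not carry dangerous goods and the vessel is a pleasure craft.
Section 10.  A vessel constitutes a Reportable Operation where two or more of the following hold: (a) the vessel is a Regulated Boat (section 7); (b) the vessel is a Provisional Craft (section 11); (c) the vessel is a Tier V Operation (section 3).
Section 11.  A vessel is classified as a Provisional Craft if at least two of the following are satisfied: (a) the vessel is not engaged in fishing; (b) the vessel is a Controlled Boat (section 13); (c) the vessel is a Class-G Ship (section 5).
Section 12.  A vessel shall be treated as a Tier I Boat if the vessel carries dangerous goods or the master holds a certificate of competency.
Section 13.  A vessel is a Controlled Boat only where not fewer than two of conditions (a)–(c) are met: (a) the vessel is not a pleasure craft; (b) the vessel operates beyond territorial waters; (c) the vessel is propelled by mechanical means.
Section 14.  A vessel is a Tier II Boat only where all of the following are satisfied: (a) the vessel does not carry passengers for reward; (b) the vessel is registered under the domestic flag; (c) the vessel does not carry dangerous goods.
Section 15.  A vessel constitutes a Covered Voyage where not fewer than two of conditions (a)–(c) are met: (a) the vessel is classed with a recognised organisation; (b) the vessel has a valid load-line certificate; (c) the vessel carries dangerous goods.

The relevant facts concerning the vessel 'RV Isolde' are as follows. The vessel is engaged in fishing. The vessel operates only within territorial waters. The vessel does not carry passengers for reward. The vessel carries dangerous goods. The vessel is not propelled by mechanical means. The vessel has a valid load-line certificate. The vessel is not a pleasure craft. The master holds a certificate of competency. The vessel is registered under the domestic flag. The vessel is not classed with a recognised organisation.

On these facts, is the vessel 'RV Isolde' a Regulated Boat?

Yes

Under section 14: the vessel does not carry passengers for reward? yes; and the vessel is registered under the domestic flag? yes; and the vessel does not carry dangerous goods? no. So the vessel is not a Tier II Boat.
Under section 8: the vessel operates beyond territorial waters? no; and the master holds a certificate of competency? yes. So the vessel is not an Essential Vessel.
Under section 4: the vessel is engaged in fishing? yes; and the vessel carries dangerous goods? yes; and the master holds a certificate of competency? yes. So the vessel is an Assessable Operation.
Under section 1: not a Tier II Boat (section 14)? yes; Essential Vessel (section 8)? no; Assessable Operation (section 4)? yes — 2 of 3 hold (need ≥2) → satisfied.
Under section 6: the master holds a certificate of competency? yes; or the vessel operates beyond territorial waters? no; or the vessel does not carry passengers for reward? yes. So the vessel is a Class-C Ship.
Under section 7: Tier V Craft (section 1)? yes; and Class-C Ship (section 6)? yes. So the vessel is a Regulated Boat.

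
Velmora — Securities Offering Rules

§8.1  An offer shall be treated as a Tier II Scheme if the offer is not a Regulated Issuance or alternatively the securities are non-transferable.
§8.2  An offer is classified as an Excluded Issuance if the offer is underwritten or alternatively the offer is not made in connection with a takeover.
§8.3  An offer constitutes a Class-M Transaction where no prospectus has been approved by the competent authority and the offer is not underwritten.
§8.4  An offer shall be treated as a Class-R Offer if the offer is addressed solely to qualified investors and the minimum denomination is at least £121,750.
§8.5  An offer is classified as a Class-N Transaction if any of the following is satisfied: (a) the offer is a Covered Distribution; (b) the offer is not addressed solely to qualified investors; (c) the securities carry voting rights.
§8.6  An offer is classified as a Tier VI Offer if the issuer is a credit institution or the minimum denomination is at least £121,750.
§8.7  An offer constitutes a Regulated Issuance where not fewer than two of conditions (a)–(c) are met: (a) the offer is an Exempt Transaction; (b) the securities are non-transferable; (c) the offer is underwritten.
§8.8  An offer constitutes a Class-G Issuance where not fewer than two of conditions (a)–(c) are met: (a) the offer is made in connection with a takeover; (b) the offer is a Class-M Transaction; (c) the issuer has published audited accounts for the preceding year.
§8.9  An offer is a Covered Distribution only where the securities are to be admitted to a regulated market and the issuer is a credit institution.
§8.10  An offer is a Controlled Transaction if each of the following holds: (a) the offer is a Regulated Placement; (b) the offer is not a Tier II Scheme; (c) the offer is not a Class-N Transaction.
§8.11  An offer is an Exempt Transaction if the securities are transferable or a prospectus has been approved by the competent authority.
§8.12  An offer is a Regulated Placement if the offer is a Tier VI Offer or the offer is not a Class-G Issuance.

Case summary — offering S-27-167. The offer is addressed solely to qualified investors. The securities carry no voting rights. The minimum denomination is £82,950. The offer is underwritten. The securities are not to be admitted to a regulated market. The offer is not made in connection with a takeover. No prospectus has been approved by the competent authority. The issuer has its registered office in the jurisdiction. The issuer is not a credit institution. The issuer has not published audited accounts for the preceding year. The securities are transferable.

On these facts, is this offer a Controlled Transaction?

Under §8.6: the issuer is a credit institution? no; or minimum denomination: £82,950 ≥ £121,750? no. So the offer is not a Tier VI Offer.
Under §8.3: no prospectus has been approved by the competent authority? yes; and the offer is not underwritten? no. So the offer is not a Class-M Transaction.
Under §8.8: the offer is made in connection with a takeover? no; Class-M Transaction (§8.3)? no; the issuer has published audited accounts for the preceding year? no — 0 of 3 hold (need ≥2) → not satisfied.
Under §8.12: Tier VI Offer (§8.6)? no; or not a Class-G Issuance (§8.8)? yes. So the offer is a Regulated Placement.
Under §8.11: the securities are transferable? yes; or a prospectus has been approved by the competent authority? no. So the offer is an Exempt Transaction.
Under §8.7: Exempt Transaction (§8.11)? yes; the securities are non-transferable? no; the offer is underwritten? yes — 2 of 3 hold (need ≥2) → satisfied.
Under §8.1: not a Regulated Issuance (§8.7)? no; or the securities are non-transferable? no. So the offer is not a Tier II Scheme.
Under §8.9: the securities are to be admitted to a regulated market? no; and the issuer is a credit institution? no. So the offer is not a Covered Distribution.
Under §8.5: Covered Distribution (§8.9)? no; or the offer is not addressed solely to qualified investors? no; or the securities carry voting rights? no. So the offer is not a Class-N Transaction.
Under §8.10: Regulated Placement (§8.12)? yes; and not a Tier II Scheme (§8.1)? yes; and not a Class-N Transaction (§8.5)? yes. So the offer is a Controlled Transaction.

Yes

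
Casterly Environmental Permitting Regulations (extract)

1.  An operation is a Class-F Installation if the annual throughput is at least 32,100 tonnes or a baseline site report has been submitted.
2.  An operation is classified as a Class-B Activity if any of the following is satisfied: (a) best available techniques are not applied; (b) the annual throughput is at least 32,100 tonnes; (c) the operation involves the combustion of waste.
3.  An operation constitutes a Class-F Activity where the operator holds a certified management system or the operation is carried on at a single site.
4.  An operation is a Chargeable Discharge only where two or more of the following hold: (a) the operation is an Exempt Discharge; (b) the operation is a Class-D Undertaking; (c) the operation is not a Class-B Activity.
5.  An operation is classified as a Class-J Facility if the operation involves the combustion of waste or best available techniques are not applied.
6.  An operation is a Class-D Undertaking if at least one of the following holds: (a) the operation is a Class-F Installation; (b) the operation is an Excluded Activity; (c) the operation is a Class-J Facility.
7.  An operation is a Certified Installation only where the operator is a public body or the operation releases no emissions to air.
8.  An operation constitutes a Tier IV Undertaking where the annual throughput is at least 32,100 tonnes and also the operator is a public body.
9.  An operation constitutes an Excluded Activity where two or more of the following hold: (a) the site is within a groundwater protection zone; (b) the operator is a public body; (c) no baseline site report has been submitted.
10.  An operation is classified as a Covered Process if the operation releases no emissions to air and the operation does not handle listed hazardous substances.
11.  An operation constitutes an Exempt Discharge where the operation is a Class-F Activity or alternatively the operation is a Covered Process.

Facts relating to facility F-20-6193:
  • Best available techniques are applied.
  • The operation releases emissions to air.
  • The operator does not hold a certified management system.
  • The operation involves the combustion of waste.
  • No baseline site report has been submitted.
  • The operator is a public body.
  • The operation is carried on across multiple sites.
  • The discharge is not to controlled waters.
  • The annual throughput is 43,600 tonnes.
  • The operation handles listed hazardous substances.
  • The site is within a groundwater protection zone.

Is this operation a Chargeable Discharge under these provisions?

Under paragraph 3: the operator holds a certified management system? no; or the operation is carried on at a single site? no. So the operation is not a Class-F Activity.
Under paragraph 10: the operation releases no emissions to air? no; and the operation does not handle listed hazardous substances? no. So the operation is not a Covered Process.
Under paragraph 11: Class-F Activity (paragraph 3)? no; or Covered Process (paragraph 10)? no. So the operation is not an Exempt Discharge.
Under paragraph 1: annual throughput: 43,600 tonnes ≥ 32,100 tonnes? yes; or a baseline site report has been submitted? no. So the operation is a Class-F Installation.
Under paragraph 9: the site is within a groundwater protection zone? yes; the operator is a public body? yes; no baseline site report has been submitted? yes — 3 of 3 hold (need ≥2) → satisfied.
Under paragraph 5: the operation involves the combustion of waste? yes; or best available techniques are not applied? no. So the operation is a Class-J Facility.
Under paragraph 6: Class-F Installation (paragraph 1)? yes; or Excluded Activity (paragraph 9)? yes; or Class-J Facility (paragraph 5)? yes. So the operation is a Class-D Undertaking.
Under paragraph 2: best available techniques are not applied? no; or annual throughput: 43,600 tonnes ≥ 32,100 tonnes? yes; or the operation involves the combustion of waste? yes. So the operation is a Class-B Activity.
Under paragraph 4: Exempt Discharge (paragraph 11)? no; Class-D Undertaking (paragraph 6)? yes; not a Class-B Activity (paragraph 2)? no — 1 of 3 hold (need ≥2) → not satisfied.

No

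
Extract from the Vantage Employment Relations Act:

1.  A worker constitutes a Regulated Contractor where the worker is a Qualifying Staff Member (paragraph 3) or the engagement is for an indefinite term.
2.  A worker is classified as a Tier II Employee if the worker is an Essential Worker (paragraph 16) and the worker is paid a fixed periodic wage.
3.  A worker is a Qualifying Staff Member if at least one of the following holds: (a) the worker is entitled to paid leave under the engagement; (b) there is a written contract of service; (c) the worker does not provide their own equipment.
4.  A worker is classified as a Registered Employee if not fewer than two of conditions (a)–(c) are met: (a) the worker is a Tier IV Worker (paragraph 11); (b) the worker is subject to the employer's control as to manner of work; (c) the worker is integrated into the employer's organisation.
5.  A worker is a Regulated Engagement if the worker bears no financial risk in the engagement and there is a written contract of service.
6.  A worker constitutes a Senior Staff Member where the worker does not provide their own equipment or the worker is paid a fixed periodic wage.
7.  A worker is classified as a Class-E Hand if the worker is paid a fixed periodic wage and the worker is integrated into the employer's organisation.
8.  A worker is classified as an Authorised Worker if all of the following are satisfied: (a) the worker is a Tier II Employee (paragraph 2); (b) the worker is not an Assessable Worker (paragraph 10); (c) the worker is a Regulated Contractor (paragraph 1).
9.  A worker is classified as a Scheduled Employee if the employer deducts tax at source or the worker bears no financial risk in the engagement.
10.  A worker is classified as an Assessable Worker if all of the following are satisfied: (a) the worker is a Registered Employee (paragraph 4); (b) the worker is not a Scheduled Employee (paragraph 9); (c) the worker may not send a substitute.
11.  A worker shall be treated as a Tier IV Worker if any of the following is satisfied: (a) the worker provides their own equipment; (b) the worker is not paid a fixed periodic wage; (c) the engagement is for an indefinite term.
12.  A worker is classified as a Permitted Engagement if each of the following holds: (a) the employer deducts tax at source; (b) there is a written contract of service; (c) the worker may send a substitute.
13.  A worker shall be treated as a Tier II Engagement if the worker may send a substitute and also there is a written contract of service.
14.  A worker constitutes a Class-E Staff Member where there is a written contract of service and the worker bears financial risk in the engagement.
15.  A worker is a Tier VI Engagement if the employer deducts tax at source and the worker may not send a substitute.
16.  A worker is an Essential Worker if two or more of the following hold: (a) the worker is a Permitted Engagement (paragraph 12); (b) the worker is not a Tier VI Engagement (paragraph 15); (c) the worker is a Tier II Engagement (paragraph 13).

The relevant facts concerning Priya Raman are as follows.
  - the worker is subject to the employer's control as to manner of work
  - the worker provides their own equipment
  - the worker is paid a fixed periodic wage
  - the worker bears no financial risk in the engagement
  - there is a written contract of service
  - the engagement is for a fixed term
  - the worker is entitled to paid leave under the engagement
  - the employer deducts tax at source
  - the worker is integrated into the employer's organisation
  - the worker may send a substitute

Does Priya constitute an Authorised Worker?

Yes

Under paragraph 12: the employer deducts tax at source? yes; and there is a written contract of service? yes; and the worker may send a substitute? yes. So the worker is a Permitted Engagement.
Under paragraph 15: the employer deducts tax at source? yes; and the worker may not send a substitute? no. So the worker is not a Tier VI Engagement.
Under paragraph 13: the worker may send a substitute? yes; and there is a written contract of service? yes. So the worker is a Tier II Engagement.
Under paragraph 16: Permitted Engagement (paragraph 12)? yes; not a Tier VI Engagement (paragraph 15)? yes; Tier II Engagement (paragraph 13)? yes — 3 of 3 hold (need ≥2) → satisfied.
Under paragraph 2: Essential Worker (paragraph 16)? yes; and the worker is paid a fixed periodic wage? yes. So the worker is a Tier II Employee.
Under paragraph 11: the worker provides their own equipment? yes; or the worker is not paid a fixed periodic wage? no; or the engagement is for an indefinite term? no. So the worker is a Tier IV Worker.
Under paragraph 4: Tier IV Worker (paragraph 11)? yes; the worker is subject to the employer's control as to manner of work? yes; the worker is integrated into the employer's organisation? yes — 3 of 3 hold (need ≥2) → satisfied.
Under paragraph 9: the employer deducts tax at source? yes; or the worker bears no financial risk in the engagement? yes. So the worker is a Scheduled Employee.
Under paragraph 10: Registered Employee (paragraph 4)? yes; and not a Scheduled Employee (paragraph 9)? no; and the worker may not send a substitute? no. So the worker is not an Assessable Worker.
Under paragraph 3: the worker is entitled to paid leave under the engagement? yes; or there is a written contract of service? yes; or the worker does not provide their own equipment? no. So the worker is a Qualifying Staff Member.
Under paragraph 1: Qualifying Staff Member (paragraph 3)? yes; or the engagement is for an indefinite term? no. So the worker is a Regulated Contractor.
Under paragraph 8: Tier II Employee (paragraph 2)? yes; and not an Assessable Worker (paragraph 10)? yes; and Regulated Contractor (paragraph 1)? yes. So the worker is an Authorised Worker.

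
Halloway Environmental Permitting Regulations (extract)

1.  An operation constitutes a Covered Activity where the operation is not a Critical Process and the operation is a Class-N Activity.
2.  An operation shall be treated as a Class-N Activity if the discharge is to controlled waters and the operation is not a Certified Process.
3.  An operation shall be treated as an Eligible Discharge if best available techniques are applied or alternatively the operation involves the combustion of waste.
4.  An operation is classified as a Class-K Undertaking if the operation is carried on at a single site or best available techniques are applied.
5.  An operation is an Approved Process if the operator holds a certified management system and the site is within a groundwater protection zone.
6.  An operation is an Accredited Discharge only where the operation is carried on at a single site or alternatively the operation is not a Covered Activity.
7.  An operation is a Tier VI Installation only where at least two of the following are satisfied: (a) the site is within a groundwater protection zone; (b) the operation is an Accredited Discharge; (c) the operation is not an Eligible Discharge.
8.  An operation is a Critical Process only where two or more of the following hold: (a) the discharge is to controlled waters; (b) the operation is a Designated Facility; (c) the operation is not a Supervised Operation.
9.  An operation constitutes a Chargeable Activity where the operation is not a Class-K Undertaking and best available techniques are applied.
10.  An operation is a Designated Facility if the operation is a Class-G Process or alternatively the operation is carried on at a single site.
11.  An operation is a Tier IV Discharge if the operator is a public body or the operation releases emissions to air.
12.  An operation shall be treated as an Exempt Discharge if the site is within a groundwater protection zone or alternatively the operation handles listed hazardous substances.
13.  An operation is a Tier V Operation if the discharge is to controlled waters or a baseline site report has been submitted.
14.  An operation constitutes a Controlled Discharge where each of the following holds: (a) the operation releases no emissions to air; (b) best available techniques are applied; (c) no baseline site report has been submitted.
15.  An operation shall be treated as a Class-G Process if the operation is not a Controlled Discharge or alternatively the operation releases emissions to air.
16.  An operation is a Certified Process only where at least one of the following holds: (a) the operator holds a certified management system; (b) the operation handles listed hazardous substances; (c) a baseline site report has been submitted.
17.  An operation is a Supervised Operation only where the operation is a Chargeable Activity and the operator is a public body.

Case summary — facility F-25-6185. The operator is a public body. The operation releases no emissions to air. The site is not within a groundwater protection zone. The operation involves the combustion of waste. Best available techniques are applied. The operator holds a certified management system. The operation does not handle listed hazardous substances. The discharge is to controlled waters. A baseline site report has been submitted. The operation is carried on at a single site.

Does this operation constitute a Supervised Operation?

No

Under paragraph 4: the operation is carried on at a single site? yes; or best available techniques are applied? yes. So the operation is a Class-K Undertaking.
Under paragraph 9: not a Class-K Undertaking (paragraph 4)? no; and best available techniques are applied? yes. So the operation is not a Chargeable Activity.
Under paragraph 17: Chargeable Activity (paragraph 9)? no; and the operator is a public body? yes. So the operation is not a Supervised Operation.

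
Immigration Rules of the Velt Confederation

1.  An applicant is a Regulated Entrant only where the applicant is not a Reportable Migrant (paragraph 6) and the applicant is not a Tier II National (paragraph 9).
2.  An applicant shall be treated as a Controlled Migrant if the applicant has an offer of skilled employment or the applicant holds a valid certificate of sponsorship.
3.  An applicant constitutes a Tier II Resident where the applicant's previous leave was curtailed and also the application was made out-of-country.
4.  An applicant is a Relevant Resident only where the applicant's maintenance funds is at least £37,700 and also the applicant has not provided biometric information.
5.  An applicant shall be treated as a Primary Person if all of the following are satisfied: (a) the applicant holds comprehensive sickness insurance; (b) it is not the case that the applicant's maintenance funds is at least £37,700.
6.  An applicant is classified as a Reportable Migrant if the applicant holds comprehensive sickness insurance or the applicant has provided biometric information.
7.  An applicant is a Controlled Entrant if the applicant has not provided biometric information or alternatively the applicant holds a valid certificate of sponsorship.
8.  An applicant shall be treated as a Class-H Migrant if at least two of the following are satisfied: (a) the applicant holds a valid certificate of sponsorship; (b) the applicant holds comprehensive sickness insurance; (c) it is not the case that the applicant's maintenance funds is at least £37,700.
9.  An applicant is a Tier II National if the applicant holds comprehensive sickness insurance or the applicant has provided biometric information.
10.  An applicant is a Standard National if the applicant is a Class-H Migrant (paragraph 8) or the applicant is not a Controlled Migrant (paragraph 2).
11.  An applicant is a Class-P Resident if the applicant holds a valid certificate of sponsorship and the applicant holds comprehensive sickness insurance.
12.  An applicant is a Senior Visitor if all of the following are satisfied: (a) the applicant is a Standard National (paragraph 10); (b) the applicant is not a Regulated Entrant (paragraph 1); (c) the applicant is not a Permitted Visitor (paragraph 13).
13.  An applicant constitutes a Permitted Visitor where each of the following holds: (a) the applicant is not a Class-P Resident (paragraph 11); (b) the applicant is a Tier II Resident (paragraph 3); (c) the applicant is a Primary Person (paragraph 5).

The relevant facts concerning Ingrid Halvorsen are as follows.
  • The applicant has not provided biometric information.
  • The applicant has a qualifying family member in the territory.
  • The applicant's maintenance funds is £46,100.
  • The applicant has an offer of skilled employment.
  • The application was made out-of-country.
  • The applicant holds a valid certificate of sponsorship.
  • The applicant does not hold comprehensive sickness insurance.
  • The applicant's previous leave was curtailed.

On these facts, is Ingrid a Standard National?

Under paragraph 8: the applicant holds a valid certificate of sponsorship? yes; the applicant holds comprehensive sickness insurance? no; applicant's maintenance funds: £46,100 ≥ £37,700? yes, so negated condition no — 1 of 3 hold (need ≥2) → not satisfied.
Under paragraph 2: the applicant has an offer of skilled employment? yes; or the applicant holds a valid certificate of sponsorship? yes. So the applicant is a Controlled Migrant.
Under paragraph 10: Class-H Migrant (paragraph 8)? no; or not a Controlled Migrant (paragraph 2)? no. So the applicant is not a Standard National.

No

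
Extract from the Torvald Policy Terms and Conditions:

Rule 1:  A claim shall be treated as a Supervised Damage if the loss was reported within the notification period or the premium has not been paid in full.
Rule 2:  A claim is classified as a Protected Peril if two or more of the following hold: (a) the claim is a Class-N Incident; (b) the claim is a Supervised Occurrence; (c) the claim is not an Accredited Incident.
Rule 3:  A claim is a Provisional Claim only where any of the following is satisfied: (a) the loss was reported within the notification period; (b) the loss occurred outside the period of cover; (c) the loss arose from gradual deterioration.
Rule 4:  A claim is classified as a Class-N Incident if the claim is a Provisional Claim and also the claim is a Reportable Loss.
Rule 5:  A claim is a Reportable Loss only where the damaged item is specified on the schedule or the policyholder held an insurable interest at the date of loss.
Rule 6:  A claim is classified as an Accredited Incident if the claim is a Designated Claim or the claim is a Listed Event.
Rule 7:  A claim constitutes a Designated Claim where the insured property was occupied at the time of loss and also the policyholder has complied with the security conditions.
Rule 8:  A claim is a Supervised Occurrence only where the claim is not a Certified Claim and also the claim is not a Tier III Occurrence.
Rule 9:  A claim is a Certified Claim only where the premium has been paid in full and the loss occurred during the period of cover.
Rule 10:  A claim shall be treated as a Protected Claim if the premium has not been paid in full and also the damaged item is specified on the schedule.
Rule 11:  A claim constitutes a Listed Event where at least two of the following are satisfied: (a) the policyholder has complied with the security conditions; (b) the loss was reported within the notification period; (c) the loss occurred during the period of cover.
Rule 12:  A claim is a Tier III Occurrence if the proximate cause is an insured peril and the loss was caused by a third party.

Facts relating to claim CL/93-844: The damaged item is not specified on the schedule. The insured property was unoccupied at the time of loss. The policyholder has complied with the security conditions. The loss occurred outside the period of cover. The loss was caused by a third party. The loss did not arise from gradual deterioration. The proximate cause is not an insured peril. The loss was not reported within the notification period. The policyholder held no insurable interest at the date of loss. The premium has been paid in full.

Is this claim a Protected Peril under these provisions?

rule 3 — Provisional Claim: [the loss was reported within the notification period? no] OR [the loss occurred outside the period of cover? yes] OR [the loss arose from gradual deterioration? no] → satisfied.
rule 5 — Reportable Loss: [the damaged item is specified on the schedule? no] OR [the policyholder held an insurable interest at the date of loss? no] → not satisfied.
rule 4 — Class-N Incident: [Provisional Claim (rule 3)? yes] AND [Reportable Loss (rule 5)? no] → not satisfied.
rule 9 — Certified Claim: [the premium has been paid in full? yes] AND [the loss occurred during the period of cover? no] → not satisfied.
rule 12 — Tier III Occurrence: [the proximate cause is an insured peril? no] AND [the loss was caused by a third party? yes] → not satisfied.
rule 8 — Supervised Occurrence: [not a Certified Claim (rule 9)? yes] AND [not a Tier III Occurrence (rule 12)? yes] → satisfied.
rule 7 — Designated Claim: [the insured property was occupied at the time of loss? no] AND [the policyholder has complied with the security conditions? yes] → not satisfied.
rule 11 — Listed Event: the policyholder has complied with the security conditions? yes; the loss was reported within the notification period? no; the loss occurred during the period of cover? no — 1 of 3 hold (need ≥2) → not satisfied.
rule 6 — Accredited Incident: [Designated Claim (rule 7)? no] OR [Listed Event (rule 11)? no] → not satisfied.
rule 2 — Protected Peril: Class-N Incident (rule 4)? no; Supervised Occurrence (rule 8)? yes; not an Accredited Incident (rule 6)? yes — 2 of 3 hold (need ≥2) → satisfied.

Yes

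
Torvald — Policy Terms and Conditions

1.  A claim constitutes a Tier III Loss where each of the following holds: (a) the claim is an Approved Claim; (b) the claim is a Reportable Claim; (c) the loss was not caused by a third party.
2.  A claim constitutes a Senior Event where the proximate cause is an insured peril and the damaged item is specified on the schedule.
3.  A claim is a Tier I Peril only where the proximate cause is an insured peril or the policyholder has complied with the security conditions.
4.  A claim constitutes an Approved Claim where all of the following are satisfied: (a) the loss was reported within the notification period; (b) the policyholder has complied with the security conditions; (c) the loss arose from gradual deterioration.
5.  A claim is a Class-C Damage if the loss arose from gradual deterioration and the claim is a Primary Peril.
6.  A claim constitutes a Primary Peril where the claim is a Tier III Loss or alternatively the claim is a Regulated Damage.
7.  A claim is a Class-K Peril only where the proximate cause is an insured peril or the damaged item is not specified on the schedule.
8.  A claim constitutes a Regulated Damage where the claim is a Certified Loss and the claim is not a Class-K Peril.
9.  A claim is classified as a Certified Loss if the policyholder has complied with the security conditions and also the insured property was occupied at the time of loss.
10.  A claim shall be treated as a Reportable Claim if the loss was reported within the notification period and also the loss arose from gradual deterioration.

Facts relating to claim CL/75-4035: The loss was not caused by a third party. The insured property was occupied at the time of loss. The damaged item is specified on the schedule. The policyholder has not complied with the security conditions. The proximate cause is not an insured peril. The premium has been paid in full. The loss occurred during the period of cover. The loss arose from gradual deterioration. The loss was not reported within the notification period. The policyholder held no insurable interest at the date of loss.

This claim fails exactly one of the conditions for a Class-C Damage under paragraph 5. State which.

Primary Peril

paragraph 4 — Approved Claim: [the loss was reported within the notification period? no] AND [the policyholder has complied with the security conditions? no] AND [the loss arose from gradual deterioration? yes] → not satisfied.
paragraph 10 — Reportable Claim: [the loss was reported within the notification period? no] AND [the loss arose from gradual deterioration? yes] → not satisfied.
paragraph 1 — Tier III Loss: [Approved Claim (paragraph 4)? no] AND [Reportable Claim (paragraph 10)? no] AND [the loss was not caused by a third party? yes] → not satisfied.
paragraph 9 — Certified Loss: [the policyholder has complied with the security conditions? no] AND [the insured property was occupied at the time of loss? yes] → not satisfied.
paragraph 7 — Class-K Peril: [the proximate cause is an insured peril? no] OR [the damaged item is not specified on the schedule? no] → not satisfied.
paragraph 8 — Regulated Damage: [Certified Loss (paragraph 9)? no] AND [not a Class-K Peril (paragraph 7)? yes] → not satisfied.
paragraph 6 — Primary Peril: [Tier III Loss (paragraph 1)? no] OR [Regulated Damage (paragraph 8)? no] → not satisfied.
paragraph 5 — Class-C Damage: [the loss arose from gradual deterioration? yes] AND [Primary Peril (paragraph 6)? no] → not satisfied.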